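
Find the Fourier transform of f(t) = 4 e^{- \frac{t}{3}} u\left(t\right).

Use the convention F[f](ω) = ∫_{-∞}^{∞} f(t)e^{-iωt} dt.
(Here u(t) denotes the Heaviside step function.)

F(ω) = \frac{12}{3 i \omega + 1}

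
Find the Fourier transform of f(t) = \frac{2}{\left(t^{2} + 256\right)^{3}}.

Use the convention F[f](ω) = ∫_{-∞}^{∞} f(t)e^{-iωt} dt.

F(ω) = \frac{\pi \left(256 \omega^{2} + 48 \left|{\omega}\right| + 3\right) e^{- 16 \left|{\omega}\right|}}{4194304}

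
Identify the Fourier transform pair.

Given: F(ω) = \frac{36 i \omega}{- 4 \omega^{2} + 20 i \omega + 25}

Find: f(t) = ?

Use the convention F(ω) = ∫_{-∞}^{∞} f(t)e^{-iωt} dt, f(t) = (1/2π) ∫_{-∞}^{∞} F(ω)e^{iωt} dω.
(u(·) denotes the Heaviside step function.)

f(t) = 9 \left(1 - \frac{5 t}{2}\right) e^{- \frac{5 t}{2}} u\left(t\right)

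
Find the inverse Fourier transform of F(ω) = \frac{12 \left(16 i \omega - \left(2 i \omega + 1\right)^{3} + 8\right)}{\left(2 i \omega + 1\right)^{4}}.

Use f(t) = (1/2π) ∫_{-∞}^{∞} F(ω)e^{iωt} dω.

f(t) = 6 \left(t^{2} - 1\right) e^{- \frac{t}{2}} u\left(t\right)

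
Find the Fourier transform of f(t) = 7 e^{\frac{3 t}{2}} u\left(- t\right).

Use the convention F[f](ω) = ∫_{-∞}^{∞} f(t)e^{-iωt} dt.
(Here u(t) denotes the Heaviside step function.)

F(ω) = - \frac{14}{2 i \omega - 3}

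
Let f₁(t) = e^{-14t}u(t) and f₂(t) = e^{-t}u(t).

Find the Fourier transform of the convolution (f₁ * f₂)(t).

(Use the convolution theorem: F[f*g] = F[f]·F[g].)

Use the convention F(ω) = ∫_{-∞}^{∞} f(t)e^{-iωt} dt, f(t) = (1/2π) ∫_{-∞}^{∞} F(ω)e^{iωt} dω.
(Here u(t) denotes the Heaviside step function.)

F[f₁*f₂](ω) = \frac{1}{\left(i \omega + 1\right) \left(i \omega + 14\right)}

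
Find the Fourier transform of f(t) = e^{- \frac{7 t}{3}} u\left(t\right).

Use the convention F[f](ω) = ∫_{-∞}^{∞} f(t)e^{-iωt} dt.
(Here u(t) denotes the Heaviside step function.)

F(ω) = \frac{3}{3 i \omega + 7}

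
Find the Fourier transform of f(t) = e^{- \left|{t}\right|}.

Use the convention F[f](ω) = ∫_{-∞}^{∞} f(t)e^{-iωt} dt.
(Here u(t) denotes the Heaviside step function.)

F(ω) = \frac{2}{\omega^{2} + 1}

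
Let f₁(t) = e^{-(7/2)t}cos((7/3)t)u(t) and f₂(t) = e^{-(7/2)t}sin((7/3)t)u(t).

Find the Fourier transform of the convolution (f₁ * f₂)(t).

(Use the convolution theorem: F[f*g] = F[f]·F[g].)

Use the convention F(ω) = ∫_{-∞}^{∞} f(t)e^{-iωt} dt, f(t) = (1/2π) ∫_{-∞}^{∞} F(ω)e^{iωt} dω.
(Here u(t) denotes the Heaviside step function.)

F[f₁*f₂](ω) = \frac{1512 \left(2 i \omega + 7\right)}{\left(9 \left(2 i \omega + 7\right)^{2} + 196\right)^{2}}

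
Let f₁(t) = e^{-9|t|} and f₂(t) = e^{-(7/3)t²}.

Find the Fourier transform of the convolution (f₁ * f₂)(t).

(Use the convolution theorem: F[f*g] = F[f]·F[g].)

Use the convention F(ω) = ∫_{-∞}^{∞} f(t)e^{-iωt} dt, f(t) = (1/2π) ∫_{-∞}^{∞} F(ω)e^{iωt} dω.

F[f₁*f₂](ω) = \frac{18 \sqrt{21} \sqrt{\pi} e^{- \frac{3 \omega^{2}}{28}}}{7 \left(\omega^{2} + 81\right)}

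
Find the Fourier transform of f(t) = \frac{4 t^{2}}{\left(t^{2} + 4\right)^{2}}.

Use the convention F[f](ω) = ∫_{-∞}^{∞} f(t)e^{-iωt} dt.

F(ω) = \pi \left(1 - 2 \left|{\omega}\right|\right) e^{- 2 \left|{\omega}\right|}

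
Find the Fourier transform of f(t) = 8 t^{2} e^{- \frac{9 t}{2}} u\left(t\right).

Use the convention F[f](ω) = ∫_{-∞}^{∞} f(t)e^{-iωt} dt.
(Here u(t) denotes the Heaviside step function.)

F(ω) = \frac{128}{\left(2 i \omega + 9\right)^{3}}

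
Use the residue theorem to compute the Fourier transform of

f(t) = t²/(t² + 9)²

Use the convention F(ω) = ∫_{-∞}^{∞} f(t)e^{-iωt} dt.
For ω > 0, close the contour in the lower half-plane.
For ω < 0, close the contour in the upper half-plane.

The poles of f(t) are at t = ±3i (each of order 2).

Let g(z) = f(z)e^{-iωz}; for large |z| the factor e^{-iωz} decays in the lower half-plane when ω > 0 and in the upper half-plane when ω < 0.

Case ω > 0 (lower half-plane, clockwise contour ⇒ F(ω) = -2πi·ΣRes):
  Res_{z = - 3 i} g(z) = \frac{i \left(1 - 3 \omega\right) e^{- 3 \omega}}{12} (pole of order 2)
  F(ω) = -2πi·ΣRes = \frac{\pi \left(1 - 3 \omega\right) e^{- 3 \omega}}{6}

Case ω < 0 (upper half-plane, counterclockwise contour ⇒ F(ω) = +2πi·ΣRes):
  Res_{z = 3 i} g(z) = \frac{i \left(- 3 \omega - 1\right) e^{3 \omega}}{12} (pole of order 2)
  F(ω) = 2πi·ΣRes = \frac{\pi \left(3 \omega + 1\right) e^{3 \omega}}{6}

Both cases combine into a single formula in |ω|:

F(ω) = \frac{\pi \left(1 - 3 \left|{\omega}\right|\right) e^{- 3 \left|{\omega}\right|}}{6}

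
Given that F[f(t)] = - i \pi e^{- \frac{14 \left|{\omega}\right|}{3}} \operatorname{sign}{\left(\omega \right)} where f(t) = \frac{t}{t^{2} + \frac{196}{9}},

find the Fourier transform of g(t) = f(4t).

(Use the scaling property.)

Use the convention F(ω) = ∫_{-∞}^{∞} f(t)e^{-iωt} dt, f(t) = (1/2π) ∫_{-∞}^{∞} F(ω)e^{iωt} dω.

F[g](ω) = - \frac{i \pi e^{- \frac{7 \left|{\omega}\right|}{6}} \operatorname{sign}{\left(\omega \right)}}{4}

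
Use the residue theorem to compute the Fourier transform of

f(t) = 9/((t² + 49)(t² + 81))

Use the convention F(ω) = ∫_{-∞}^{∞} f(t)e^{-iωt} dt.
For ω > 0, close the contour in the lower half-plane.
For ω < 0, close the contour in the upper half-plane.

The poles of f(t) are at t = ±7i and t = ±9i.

Let g(z) = f(z)e^{-iωz}; for large |z| the factor e^{-iωz} decays in the lower half-plane when ω > 0 and in the upper half-plane when ω < 0.

Case ω > 0 (lower half-plane, clockwise contour ⇒ F(ω) = -2πi·ΣRes):
  Res_{z = - 7 i} g(z) = \frac{9 i e^{- 7 \omega}}{448}
  Res_{z = - 9 i} g(z) = - \frac{i e^{- 9 \omega}}{64}
  F(ω) = -2πi·ΣRes = \frac{\pi \left(9 e^{2 \omega} - 7\right) e^{- 9 \omega}}{224}

Case ω < 0 (upper half-plane, counterclockwise contour ⇒ F(ω) = +2πi·ΣRes):
  Res_{z = 7 i} g(z) = - \frac{9 i e^{7 \omega}}{448}
  Res_{z = 9 i} g(z) = \frac{i e^{9 \omega}}{64}
  F(ω) = 2πi·ΣRes = \frac{\pi \left(9 - 7 e^{2 \omega}\right) e^{7 \omega}}{224}

Both cases combine into a single formula in |ω|:

F(ω) = \frac{\pi \left(9 e^{2 \left|{\omega}\right|} - 7\right) e^{- 9 \left|{\omega}\right|}}{224}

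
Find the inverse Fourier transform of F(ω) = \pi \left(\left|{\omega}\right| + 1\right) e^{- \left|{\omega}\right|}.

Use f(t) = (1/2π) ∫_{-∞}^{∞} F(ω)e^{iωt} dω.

f(t) = \frac{2}{\left(t^{2} + 1\right)^{2}}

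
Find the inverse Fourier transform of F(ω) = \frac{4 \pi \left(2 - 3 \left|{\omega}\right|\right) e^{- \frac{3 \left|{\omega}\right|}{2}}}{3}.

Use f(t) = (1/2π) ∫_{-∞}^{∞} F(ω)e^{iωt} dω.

f(t) = \frac{8 t^{2}}{\left(t^{2} + \frac{9}{4}\right)^{2}}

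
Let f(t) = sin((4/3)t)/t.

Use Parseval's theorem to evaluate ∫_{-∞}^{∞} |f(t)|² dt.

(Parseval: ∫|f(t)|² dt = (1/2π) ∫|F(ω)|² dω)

∫|f(t)|² dt = \frac{4 \pi}{3}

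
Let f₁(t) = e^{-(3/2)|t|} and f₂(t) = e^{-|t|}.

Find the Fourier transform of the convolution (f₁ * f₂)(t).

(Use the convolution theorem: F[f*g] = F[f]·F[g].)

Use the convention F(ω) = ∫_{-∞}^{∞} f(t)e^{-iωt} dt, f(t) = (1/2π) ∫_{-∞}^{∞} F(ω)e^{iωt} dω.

F[f₁*f₂](ω) = \frac{24}{\left(\omega^{2} + 1\right) \left(4 \omega^{2} + 9\right)}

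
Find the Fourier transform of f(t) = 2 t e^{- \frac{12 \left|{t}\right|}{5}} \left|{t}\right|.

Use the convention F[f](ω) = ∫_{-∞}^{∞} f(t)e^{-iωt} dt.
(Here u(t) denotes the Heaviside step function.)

F(ω) = \frac{5000 i \omega \left(25 \omega^{2} - 432\right)}{\left(25 \omega^{2} + 144\right)^{3}}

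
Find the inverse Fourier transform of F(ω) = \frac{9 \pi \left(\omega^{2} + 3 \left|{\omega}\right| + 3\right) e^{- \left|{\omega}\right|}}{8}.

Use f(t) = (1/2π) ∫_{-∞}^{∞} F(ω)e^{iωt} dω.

f(t) = \frac{9}{\left(t^{2} + 1\right)^{3}}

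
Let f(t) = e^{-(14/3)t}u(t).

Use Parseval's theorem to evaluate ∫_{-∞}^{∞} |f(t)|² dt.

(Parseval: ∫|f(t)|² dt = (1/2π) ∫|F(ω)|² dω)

∫|f(t)|² dt = \frac{3}{28}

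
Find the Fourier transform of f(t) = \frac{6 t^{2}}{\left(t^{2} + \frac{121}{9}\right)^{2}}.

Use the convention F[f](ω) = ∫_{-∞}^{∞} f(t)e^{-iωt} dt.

F(ω) = \frac{3 \pi \left(3 - 11 \left|{\omega}\right|\right) e^{- \frac{11 \left|{\omega}\right|}{3}}}{11}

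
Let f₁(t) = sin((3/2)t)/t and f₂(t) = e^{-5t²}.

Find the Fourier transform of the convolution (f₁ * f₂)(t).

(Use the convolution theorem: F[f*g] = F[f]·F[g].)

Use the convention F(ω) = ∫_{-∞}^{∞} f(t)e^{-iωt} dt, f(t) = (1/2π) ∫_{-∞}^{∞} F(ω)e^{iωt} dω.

F[f₁*f₂](ω) = \begin{cases} \frac{\sqrt{5} \pi^{\frac{3}{2}} e^{- \frac{\omega^{2}}{20}}}{5} & \text{for}\: \omega > - \frac{3}{2} \wedge \omega < \frac{3}{2} \\0 & \text{otherwise} \end{cases}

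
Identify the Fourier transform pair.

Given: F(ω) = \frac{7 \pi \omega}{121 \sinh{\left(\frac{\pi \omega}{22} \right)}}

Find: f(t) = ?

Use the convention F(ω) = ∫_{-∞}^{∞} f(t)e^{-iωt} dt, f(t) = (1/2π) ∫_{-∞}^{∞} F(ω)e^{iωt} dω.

f(t) = \frac{7}{\cosh^{2}{\left(11 t \right)}}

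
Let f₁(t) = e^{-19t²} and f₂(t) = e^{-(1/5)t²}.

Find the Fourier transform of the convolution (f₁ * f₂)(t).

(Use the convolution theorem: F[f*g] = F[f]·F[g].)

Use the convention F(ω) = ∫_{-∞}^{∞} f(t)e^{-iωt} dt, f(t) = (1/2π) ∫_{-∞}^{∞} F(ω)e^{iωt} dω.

F[f₁*f₂](ω) = \frac{\sqrt{95} \pi e^{- \frac{24 \omega^{2}}{19}}}{19}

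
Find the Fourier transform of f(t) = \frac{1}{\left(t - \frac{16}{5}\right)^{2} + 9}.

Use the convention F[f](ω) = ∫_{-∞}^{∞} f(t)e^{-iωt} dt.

F(ω) = \frac{\pi e^{- \frac{16 i \omega}{5} - 3 \left|{\omega}\right|}}{3}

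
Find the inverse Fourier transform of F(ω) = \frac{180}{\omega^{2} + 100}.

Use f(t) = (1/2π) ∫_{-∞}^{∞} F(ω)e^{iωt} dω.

f(t) = 9 e^{- 10 \left|{t}\right|}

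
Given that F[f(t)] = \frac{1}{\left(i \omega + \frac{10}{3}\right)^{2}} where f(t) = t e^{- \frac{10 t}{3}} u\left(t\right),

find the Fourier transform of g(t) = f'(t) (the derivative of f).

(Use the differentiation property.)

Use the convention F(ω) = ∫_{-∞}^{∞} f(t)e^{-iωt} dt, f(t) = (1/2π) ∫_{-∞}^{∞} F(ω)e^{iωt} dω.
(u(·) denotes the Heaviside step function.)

F[g](ω) = \frac{9 i \omega}{\left(3 i \omega + 10\right)^{2}}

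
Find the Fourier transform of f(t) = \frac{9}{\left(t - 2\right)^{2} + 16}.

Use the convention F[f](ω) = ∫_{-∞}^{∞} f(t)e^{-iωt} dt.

F(ω) = \frac{9 \pi e^{- 2 i \omega - 4 \left|{\omega}\right|}}{4}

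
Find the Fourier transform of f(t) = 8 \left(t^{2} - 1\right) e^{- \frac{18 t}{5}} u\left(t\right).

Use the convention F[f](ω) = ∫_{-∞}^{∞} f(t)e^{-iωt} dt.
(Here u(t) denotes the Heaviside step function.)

F(ω) = \frac{40 \left(250 i \omega - \left(5 i \omega + 18\right)^{3} + 900\right)}{\left(5 i \omega + 18\right)^{4}}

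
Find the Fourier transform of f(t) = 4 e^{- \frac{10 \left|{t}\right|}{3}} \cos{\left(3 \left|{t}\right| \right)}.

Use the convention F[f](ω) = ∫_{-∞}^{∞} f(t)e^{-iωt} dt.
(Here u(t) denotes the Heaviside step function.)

F(ω) = \frac{240 \left(9 \omega^{2} + 181\right)}{81 \omega^{4} + 342 \omega^{2} + 32761}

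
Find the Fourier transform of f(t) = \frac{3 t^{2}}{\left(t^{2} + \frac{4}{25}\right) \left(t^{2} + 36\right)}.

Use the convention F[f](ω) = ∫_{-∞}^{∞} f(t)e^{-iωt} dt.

F(ω) = \frac{225 \pi e^{- 6 \left|{\omega}\right|}}{448} - \frac{15 \pi e^{- \frac{2 \left|{\omega}\right|}{5}}}{448}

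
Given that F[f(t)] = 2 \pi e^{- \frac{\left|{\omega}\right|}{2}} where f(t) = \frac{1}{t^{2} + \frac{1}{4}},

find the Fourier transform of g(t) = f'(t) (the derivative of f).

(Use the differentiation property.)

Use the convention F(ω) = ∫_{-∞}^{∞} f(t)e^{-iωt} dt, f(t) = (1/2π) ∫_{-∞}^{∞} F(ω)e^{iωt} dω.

F[g](ω) = 2 i \pi \omega e^{- \frac{\left|{\omega}\right|}{2}}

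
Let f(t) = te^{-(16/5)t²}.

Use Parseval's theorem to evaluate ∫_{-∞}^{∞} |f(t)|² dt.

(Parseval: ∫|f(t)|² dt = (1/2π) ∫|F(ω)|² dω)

∫|f(t)|² dt = \frac{5 \sqrt{10} \sqrt{\pi}}{512}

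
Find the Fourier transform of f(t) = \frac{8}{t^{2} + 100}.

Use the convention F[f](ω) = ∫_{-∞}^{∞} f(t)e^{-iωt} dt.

F(ω) = \frac{4 \pi e^{- 10 \left|{\omega}\right|}}{5}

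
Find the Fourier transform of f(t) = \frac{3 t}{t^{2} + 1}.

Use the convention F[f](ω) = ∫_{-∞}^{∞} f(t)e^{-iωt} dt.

F(ω) = - 3 i \pi e^{- \left|{\omega}\right|} \operatorname{sign}{\left(\omega \right)}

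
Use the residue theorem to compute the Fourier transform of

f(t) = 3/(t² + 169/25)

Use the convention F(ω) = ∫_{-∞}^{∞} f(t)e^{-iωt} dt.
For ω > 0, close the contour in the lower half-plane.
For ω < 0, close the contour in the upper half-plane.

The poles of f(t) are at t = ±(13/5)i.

Let g(z) = f(z)e^{-iωz}; for large |z| the factor e^{-iωz} decays in the lower half-plane when ω > 0 and in the upper half-plane when ω < 0.

Case ω > 0 (lower half-plane, clockwise contour ⇒ F(ω) = -2πi·ΣRes):
  Res_{z = - \frac{13 i}{5}} g(z) = \frac{15 i e^{- \frac{13 \omega}{5}}}{26}
  F(ω) = -2πi·ΣRes = \frac{15 \pi e^{- \frac{13 \omega}{5}}}{13}

Case ω < 0 (upper half-plane, counterclockwise contour ⇒ F(ω) = +2πi·ΣRes):
  Res_{z = \frac{13 i}{5}} g(z) = - \frac{15 i e^{\frac{13 \omega}{5}}}{26}
  F(ω) = 2πi·ΣRes = \frac{15 \pi e^{\frac{13 \omega}{5}}}{13}

Both cases combine into a single formula in |ω|:

F(ω) = \frac{15 \pi e^{- \frac{13 \left|{\omega}\right|}{5}}}{13}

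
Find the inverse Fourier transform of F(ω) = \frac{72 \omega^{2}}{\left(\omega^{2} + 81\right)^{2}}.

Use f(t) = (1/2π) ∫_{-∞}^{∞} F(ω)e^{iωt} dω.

f(t) = 2 \left(1 - 9 \left|{t}\right|\right) e^{- 9 \left|{t}\right|}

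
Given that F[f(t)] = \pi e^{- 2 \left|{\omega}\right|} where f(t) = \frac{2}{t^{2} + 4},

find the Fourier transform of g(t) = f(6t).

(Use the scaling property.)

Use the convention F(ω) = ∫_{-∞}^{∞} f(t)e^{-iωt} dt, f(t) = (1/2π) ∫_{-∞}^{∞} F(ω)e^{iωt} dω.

F[g](ω) = \frac{\pi e^{- \frac{\left|{\omega}\right|}{3}}}{6}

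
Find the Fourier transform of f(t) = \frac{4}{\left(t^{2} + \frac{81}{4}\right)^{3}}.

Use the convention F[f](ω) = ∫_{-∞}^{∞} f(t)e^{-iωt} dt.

F(ω) = \frac{4 \pi \left(27 \omega^{2} + 18 \left|{\omega}\right| + 4\right) e^{- \frac{9 \left|{\omega}\right|}{2}}}{19683}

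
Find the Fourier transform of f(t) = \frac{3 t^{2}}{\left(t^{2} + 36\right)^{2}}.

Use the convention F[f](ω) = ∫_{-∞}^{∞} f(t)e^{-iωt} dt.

F(ω) = \frac{\pi \left(1 - 6 \left|{\omega}\right|\right) e^{- 6 \left|{\omega}\right|}}{4}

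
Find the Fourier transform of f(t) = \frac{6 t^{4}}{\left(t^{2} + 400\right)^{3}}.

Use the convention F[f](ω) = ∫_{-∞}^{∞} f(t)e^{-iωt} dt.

F(ω) = \frac{3 \pi \left(400 \omega^{2} - 100 \left|{\omega}\right| + 3\right) e^{- 20 \left|{\omega}\right|}}{80}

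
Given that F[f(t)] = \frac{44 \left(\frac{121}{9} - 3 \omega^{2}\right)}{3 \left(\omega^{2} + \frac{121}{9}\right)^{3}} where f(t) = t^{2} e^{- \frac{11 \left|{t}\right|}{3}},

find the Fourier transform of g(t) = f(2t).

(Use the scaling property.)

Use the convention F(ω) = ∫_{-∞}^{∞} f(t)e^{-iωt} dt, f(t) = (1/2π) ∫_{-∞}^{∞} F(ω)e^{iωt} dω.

F[g](ω) = \frac{9504 \left(484 - 27 \omega^{2}\right)}{\left(9 \omega^{2} + 484\right)^{3}}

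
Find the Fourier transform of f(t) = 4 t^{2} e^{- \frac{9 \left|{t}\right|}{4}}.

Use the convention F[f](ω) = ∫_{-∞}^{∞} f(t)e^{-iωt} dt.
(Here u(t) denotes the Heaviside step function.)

F(ω) = \frac{27648 \left(27 - 16 \omega^{2}\right)}{\left(16 \omega^{2} + 81\right)^{3}}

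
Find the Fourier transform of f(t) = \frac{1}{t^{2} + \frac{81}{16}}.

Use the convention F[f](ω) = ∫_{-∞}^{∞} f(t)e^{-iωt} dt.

F(ω) = \frac{4 \pi e^{- \frac{9 \left|{\omega}\right|}{4}}}{9}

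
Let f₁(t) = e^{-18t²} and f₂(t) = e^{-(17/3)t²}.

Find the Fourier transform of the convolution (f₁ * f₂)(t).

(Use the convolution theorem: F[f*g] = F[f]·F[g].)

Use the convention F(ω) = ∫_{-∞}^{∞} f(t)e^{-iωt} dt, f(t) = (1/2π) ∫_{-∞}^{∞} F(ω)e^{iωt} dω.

F[f₁*f₂](ω) = \frac{\sqrt{102} \pi e^{- \frac{71 \omega^{2}}{1224}}}{102}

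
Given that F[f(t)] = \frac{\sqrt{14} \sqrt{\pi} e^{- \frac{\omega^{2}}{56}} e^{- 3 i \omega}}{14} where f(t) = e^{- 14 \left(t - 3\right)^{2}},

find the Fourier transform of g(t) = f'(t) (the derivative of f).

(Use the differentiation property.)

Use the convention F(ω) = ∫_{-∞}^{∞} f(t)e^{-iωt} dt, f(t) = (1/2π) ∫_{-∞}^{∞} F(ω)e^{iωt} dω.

F[g](ω) = \frac{\sqrt{14} i \sqrt{\pi} \omega e^{- \frac{\omega \left(\omega + 168 i\right)}{56}}}{14}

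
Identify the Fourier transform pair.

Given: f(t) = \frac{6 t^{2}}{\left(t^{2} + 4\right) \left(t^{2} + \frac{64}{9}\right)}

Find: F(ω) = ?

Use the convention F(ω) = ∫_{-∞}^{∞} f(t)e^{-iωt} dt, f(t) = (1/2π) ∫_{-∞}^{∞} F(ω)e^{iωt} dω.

F(ω) = - \frac{27 \pi e^{- 2 \left|{\omega}\right|}}{7} + \frac{36 \pi e^{- \frac{8 \left|{\omega}\right|}{3}}}{7}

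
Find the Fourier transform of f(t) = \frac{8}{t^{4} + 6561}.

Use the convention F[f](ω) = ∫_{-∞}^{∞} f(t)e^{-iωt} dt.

F(ω) = \frac{8 \pi e^{- \frac{9 \sqrt{2} \left|{\omega}\right|}{2}} \sin{\left(\frac{9 \sqrt{2} \left|{\omega}\right|}{2} + \frac{\pi}{4} \right)}}{729}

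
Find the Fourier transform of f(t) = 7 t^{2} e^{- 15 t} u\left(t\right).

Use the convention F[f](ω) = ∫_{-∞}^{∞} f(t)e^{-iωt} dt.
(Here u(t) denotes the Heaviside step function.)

F(ω) = \frac{14}{\left(i \omega + 15\right)^{3}}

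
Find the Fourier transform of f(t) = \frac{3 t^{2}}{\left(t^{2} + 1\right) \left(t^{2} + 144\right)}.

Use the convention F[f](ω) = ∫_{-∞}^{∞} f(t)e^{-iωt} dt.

F(ω) = \frac{3 \pi \left(12 - e^{11 \left|{\omega}\right|}\right) e^{- 12 \left|{\omega}\right|}}{143}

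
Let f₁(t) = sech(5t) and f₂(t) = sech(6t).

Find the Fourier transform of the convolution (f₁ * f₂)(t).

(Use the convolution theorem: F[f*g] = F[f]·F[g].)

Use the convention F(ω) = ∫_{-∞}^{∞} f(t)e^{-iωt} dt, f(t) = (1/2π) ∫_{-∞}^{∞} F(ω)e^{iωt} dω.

F[f₁*f₂](ω) = \frac{\pi^{2}}{30 \cosh{\left(\frac{\pi \omega}{12} \right)} \cosh{\left(\frac{\pi \omega}{10} \right)}}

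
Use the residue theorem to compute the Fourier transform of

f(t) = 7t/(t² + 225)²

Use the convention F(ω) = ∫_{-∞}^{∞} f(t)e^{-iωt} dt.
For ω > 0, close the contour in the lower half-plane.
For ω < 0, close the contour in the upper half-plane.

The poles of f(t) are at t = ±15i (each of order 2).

Let g(z) = f(z)e^{-iωz}; for large |z| the factor e^{-iωz} decays in the lower half-plane when ω > 0 and in the upper half-plane when ω < 0.

Case ω > 0 (lower half-plane, clockwise contour ⇒ F(ω) = -2πi·ΣRes):
  Res_{z = - 15 i} g(z) = \frac{7 \omega e^{- 15 \omega}}{60} (pole of order 2)
  F(ω) = -2πi·ΣRes = - \frac{7 i \pi \omega e^{- 15 \omega}}{30}

Case ω < 0 (upper half-plane, counterclockwise contour ⇒ F(ω) = +2πi·ΣRes):
  Res_{z = 15 i} g(z) = - \frac{7 \omega e^{15 \omega}}{60} (pole of order 2)
  F(ω) = 2πi·ΣRes = - \frac{7 i \pi \omega e^{15 \omega}}{30}

Both cases combine into a single formula in |ω|:

F(ω) = - \frac{7 i \pi \omega e^{- 15 \left|{\omega}\right|}}{30}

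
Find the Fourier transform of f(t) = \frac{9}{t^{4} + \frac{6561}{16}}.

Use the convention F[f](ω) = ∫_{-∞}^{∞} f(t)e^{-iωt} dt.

F(ω) = \frac{8 \pi e^{- \frac{9 \sqrt{2} \left|{\omega}\right|}{4}} \sin{\left(\frac{9 \sqrt{2} \left|{\omega}\right|}{4} + \frac{\pi}{4} \right)}}{81}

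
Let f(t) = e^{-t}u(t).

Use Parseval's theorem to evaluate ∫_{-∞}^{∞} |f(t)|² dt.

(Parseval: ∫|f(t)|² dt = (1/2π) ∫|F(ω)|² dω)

∫|f(t)|² dt = \frac{1}{2}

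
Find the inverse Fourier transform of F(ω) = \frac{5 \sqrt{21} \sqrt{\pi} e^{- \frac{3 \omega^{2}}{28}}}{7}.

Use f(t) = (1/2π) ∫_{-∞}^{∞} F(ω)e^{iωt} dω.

f(t) = 5 e^{- \frac{7 t^{2}}{3}}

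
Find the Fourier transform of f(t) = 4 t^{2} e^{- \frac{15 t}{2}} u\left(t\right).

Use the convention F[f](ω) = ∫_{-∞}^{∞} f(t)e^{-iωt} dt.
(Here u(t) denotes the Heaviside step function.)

F(ω) = \frac{64}{\left(2 i \omega + 15\right)^{3}}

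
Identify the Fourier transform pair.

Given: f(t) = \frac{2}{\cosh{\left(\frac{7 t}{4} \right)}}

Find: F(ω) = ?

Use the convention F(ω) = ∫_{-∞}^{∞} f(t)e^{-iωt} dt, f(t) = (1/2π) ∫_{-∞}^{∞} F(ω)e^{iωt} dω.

F(ω) = \frac{8 \pi}{7 \cosh{\left(\frac{2 \pi \omega}{7} \right)}}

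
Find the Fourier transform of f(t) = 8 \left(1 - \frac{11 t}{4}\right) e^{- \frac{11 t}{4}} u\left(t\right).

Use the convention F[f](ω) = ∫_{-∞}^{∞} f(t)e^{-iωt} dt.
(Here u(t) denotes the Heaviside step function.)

F(ω) = \frac{128 i \omega}{- 16 \omega^{2} + 88 i \omega + 121}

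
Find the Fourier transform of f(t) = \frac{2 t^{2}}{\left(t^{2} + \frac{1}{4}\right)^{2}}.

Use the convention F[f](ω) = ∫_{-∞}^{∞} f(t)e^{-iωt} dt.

F(ω) = \pi \left(2 - \left|{\omega}\right|\right) e^{- \frac{\left|{\omega}\right|}{2}}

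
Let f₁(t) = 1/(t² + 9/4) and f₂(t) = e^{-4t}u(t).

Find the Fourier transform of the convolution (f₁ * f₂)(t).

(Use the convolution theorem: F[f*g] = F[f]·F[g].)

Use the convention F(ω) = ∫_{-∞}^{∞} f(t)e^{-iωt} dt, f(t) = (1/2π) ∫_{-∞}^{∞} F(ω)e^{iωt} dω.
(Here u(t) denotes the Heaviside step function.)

F[f₁*f₂](ω) = \frac{2 \pi e^{- \frac{3 \left|{\omega}\right|}{2}}}{3 \left(i \omega + 4\right)}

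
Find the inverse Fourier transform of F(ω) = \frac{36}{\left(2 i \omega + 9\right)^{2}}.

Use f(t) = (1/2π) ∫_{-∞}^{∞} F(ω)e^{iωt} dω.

f(t) = 9 t e^{- \frac{9 t}{2}} u\left(t\right)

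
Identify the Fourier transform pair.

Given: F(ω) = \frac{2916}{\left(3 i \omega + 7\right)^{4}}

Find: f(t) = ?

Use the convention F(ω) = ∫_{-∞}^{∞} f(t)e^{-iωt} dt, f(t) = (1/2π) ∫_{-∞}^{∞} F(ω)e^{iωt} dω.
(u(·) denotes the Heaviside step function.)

f(t) = 6 t^{3} e^{- \frac{7 t}{3}} u\left(t\right)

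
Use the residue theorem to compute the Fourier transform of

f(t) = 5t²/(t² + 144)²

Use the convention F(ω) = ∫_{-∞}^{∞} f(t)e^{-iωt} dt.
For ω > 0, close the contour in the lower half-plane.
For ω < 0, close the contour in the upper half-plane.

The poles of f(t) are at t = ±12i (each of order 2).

Let g(z) = f(z)e^{-iωz}; for large |z| the factor e^{-iωz} decays in the lower half-plane when ω > 0 and in the upper half-plane when ω < 0.

Case ω > 0 (lower half-plane, clockwise contour ⇒ F(ω) = -2πi·ΣRes):
  Res_{z = - 12 i} g(z) = \frac{5 i \left(1 - 12 \omega\right) e^{- 12 \omega}}{48} (pole of order 2)
  F(ω) = -2πi·ΣRes = \frac{5 \pi \left(1 - 12 \omega\right) e^{- 12 \omega}}{24}

Case ω < 0 (upper half-plane, counterclockwise contour ⇒ F(ω) = +2πi·ΣRes):
  Res_{z = 12 i} g(z) = \frac{5 i \left(- 12 \omega - 1\right) e^{12 \omega}}{48} (pole of order 2)
  F(ω) = 2πi·ΣRes = \frac{5 \pi \left(12 \omega + 1\right) e^{12 \omega}}{24}

Both cases combine into a single formula in |ω|:

F(ω) = \frac{5 \pi \left(1 - 12 \left|{\omega}\right|\right) e^{- 12 \left|{\omega}\right|}}{24}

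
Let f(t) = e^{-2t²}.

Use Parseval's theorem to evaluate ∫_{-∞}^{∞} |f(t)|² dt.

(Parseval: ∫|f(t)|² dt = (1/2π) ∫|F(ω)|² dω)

∫|f(t)|² dt = \frac{\sqrt{\pi}}{2}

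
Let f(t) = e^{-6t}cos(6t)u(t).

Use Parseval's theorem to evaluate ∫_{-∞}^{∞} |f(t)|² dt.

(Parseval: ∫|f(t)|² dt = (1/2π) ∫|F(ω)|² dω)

∫|f(t)|² dt = \frac{1}{16}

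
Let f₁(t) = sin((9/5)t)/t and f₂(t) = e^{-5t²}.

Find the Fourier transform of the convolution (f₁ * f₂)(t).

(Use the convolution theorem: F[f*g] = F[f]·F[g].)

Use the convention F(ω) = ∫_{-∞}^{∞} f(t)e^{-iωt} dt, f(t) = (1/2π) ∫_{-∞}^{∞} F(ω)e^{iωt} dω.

F[f₁*f₂](ω) = \begin{cases} \frac{\sqrt{5} \pi^{\frac{3}{2}} e^{- \frac{\omega^{2}}{20}}}{5} & \text{for}\: \omega > - \frac{9}{5} \wedge \omega < \frac{9}{5} \\0 & \text{otherwise} \end{cases}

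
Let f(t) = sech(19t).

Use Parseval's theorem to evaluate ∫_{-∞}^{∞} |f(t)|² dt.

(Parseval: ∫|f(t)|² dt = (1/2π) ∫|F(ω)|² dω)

∫|f(t)|² dt = \frac{2}{19}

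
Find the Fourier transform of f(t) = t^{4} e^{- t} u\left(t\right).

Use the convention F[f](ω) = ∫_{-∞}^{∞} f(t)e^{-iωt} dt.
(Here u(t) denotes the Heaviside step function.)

F(ω) = \frac{24}{\left(i \omega + 1\right)^{5}}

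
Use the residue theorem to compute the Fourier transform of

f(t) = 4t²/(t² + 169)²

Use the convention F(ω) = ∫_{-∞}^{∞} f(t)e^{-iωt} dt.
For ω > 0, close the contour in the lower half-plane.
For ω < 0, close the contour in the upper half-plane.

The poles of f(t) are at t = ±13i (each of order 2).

Let g(z) = f(z)e^{-iωz}; for large |z| the factor e^{-iωz} decays in the lower half-plane when ω > 0 and in the upper half-plane when ω < 0.

Case ω > 0 (lower half-plane, clockwise contour ⇒ F(ω) = -2πi·ΣRes):
  Res_{z = - 13 i} g(z) = i \left(\frac{1}{13} - \omega\right) e^{- 13 \omega} (pole of order 2)
  F(ω) = -2πi·ΣRes = \frac{2 \pi \left(1 - 13 \omega\right) e^{- 13 \omega}}{13}

Case ω < 0 (upper half-plane, counterclockwise contour ⇒ F(ω) = +2πi·ΣRes):
  Res_{z = 13 i} g(z) = i \left(- \omega - \frac{1}{13}\right) e^{13 \omega} (pole of order 2)
  F(ω) = 2πi·ΣRes = \frac{2 \pi \left(13 \omega + 1\right) e^{13 \omega}}{13}

Both cases combine into a single formula in |ω|:

F(ω) = \frac{2 \pi \left(1 - 13 \left|{\omega}\right|\right) e^{- 13 \left|{\omega}\right|}}{13}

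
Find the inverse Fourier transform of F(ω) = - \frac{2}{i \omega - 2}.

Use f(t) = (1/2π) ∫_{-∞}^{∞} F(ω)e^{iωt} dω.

f(t) = 2 e^{2 t} u\left(- t\right)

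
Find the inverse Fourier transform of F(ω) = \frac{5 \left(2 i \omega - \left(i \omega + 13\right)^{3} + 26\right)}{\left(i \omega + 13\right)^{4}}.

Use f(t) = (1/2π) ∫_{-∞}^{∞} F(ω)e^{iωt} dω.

f(t) = 5 \left(t^{2} - 1\right) e^{- 13 t} u\left(t\right)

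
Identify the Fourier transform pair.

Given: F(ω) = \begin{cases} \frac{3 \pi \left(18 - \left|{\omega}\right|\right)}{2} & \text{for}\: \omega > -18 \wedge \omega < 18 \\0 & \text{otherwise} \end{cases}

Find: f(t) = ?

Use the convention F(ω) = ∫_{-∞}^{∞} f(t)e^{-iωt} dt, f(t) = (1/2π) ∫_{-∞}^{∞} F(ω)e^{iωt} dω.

f(t) = \frac{3 \sin^{2}{\left(9 t \right)}}{t^{2}}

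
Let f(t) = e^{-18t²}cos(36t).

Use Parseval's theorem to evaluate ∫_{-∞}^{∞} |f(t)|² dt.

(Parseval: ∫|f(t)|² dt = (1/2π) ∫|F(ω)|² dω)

∫|f(t)|² dt = \frac{\sqrt{\pi} \left(1 + e^{36}\right)}{12 e^{36}}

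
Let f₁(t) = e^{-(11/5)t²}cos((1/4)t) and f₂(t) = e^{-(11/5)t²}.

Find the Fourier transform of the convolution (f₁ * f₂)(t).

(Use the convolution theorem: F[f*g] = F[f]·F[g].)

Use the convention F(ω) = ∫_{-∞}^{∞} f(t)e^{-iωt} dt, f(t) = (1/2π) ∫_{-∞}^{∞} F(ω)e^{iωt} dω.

F[f₁*f₂](ω) = \frac{5 \pi \left(e^{\frac{5 \omega}{44}} + 1\right) e^{- \frac{5 \omega^{2}}{22} - \frac{5 \omega}{88} - \frac{5}{704}}}{22}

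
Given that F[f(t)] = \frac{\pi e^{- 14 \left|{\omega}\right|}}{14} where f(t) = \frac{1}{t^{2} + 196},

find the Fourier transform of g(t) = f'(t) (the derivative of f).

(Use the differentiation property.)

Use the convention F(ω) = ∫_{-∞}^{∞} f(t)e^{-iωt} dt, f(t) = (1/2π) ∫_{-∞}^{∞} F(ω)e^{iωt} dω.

F[g](ω) = \frac{i \pi \omega e^{- 14 \left|{\omega}\right|}}{14}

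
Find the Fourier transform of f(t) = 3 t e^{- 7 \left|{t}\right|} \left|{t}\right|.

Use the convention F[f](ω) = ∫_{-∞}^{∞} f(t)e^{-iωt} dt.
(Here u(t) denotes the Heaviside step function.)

F(ω) = \frac{12 i \omega \left(\omega^{2} - 147\right)}{\left(\omega^{2} + 49\right)^{3}}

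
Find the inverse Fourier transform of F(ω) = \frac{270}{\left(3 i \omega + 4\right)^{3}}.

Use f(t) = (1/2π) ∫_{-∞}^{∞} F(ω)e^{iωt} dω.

f(t) = 5 t^{2} e^{- \frac{4 t}{3}} u\left(t\right)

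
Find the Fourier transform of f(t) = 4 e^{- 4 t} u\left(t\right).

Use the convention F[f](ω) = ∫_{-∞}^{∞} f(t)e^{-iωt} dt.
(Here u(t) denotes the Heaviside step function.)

F(ω) = \frac{4}{i \omega + 4}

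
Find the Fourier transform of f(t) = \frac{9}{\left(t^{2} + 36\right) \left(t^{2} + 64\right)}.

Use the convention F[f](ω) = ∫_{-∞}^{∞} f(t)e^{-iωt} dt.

F(ω) = \frac{3 \pi \left(4 e^{2 \left|{\omega}\right|} - 3\right) e^{- 8 \left|{\omega}\right|}}{224}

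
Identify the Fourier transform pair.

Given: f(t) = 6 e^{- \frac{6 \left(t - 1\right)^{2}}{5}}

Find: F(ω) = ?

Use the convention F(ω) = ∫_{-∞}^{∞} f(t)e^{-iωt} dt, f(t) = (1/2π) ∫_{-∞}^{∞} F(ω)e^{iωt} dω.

F(ω) = \sqrt{30} \sqrt{\pi} e^{- \omega \left(\frac{5 \omega}{24} + i\right)}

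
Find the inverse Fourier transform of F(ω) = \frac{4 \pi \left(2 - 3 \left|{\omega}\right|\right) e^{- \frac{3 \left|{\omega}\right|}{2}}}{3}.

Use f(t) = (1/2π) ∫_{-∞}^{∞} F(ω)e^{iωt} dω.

f(t) = \frac{8 t^{2}}{\left(t^{2} + \frac{9}{4}\right)^{2}}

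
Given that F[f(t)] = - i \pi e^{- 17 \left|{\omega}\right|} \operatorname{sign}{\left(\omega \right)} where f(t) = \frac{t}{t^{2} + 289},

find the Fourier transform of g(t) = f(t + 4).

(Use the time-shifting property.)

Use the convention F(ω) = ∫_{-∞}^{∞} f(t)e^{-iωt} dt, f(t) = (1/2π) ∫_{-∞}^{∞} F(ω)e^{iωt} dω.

F[g](ω) = - i \pi e^{4 i \omega} e^{- 17 \left|{\omega}\right|} \operatorname{sign}{\left(\omega \right)}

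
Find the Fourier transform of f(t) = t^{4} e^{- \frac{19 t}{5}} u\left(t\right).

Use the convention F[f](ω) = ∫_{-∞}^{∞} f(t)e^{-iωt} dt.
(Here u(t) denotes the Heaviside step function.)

F(ω) = \frac{75000}{\left(5 i \omega + 19\right)^{5}}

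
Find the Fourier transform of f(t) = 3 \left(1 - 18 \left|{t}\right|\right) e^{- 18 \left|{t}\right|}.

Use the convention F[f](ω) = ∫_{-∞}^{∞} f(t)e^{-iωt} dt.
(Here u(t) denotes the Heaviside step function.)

F(ω) = \frac{216 \omega^{2}}{\left(\omega^{2} + 324\right)^{2}}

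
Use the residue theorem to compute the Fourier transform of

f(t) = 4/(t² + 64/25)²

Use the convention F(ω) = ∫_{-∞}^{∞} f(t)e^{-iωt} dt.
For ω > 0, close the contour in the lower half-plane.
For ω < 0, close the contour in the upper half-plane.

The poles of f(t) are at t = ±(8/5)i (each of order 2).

Let g(z) = f(z)e^{-iωz}; for large |z| the factor e^{-iωz} decays in the lower half-plane when ω > 0 and in the upper half-plane when ω < 0.

Case ω > 0 (lower half-plane, clockwise contour ⇒ F(ω) = -2πi·ΣRes):
  Res_{z = - \frac{8 i}{5}} g(z) = \frac{25 i \left(8 \omega + 5\right) e^{- \frac{8 \omega}{5}}}{512} (pole of order 2)
  F(ω) = -2πi·ΣRes = \frac{25 \pi \left(8 \omega + 5\right) e^{- \frac{8 \omega}{5}}}{256}

Case ω < 0 (upper half-plane, counterclockwise contour ⇒ F(ω) = +2πi·ΣRes):
  Res_{z = \frac{8 i}{5}} g(z) = \frac{25 i \left(8 \omega - 5\right) e^{\frac{8 \omega}{5}}}{512} (pole of order 2)
  F(ω) = 2πi·ΣRes = \frac{25 \pi \left(5 - 8 \omega\right) e^{\frac{8 \omega}{5}}}{256}

Both cases combine into a single formula in |ω|:

F(ω) = \frac{25 \pi \left(8 \left|{\omega}\right| + 5\right) e^{- \frac{8 \left|{\omega}\right|}{5}}}{256}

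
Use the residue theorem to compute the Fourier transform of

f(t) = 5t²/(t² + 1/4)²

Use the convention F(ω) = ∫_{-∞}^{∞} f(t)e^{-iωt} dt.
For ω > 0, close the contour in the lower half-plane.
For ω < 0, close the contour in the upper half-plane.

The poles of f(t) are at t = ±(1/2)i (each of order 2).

Let g(z) = f(z)e^{-iωz}; for large |z| the factor e^{-iωz} decays in the lower half-plane when ω > 0 and in the upper half-plane when ω < 0.

Case ω > 0 (lower half-plane, clockwise contour ⇒ F(ω) = -2πi·ΣRes):
  Res_{z = - \frac{i}{2}} g(z) = \frac{5 i \left(2 - \omega\right) e^{- \frac{\omega}{2}}}{4} (pole of order 2)
  F(ω) = -2πi·ΣRes = \frac{5 \pi \left(2 - \omega\right) e^{- \frac{\omega}{2}}}{2}

Case ω < 0 (upper half-plane, counterclockwise contour ⇒ F(ω) = +2πi·ΣRes):
  Res_{z = \frac{i}{2}} g(z) = \frac{5 i \left(- \omega - 2\right) e^{\frac{\omega}{2}}}{4} (pole of order 2)
  F(ω) = 2πi·ΣRes = \frac{5 \pi \left(\omega + 2\right) e^{\frac{\omega}{2}}}{2}

Both cases combine into a single formula in |ω|:

F(ω) = \frac{5 \pi \left(2 - \left|{\omega}\right|\right) e^{- \frac{\left|{\omega}\right|}{2}}}{2}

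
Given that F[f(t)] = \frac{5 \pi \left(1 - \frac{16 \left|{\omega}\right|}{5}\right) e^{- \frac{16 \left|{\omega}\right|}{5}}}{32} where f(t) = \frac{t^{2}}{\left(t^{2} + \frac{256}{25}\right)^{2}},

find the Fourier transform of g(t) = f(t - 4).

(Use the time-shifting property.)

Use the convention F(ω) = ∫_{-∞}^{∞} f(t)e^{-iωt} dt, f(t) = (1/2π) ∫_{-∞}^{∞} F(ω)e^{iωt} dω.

F[g](ω) = \frac{\pi \left(5 - 16 \left|{\omega}\right|\right) e^{- 4 i \omega - \frac{16 \left|{\omega}\right|}{5}}}{32}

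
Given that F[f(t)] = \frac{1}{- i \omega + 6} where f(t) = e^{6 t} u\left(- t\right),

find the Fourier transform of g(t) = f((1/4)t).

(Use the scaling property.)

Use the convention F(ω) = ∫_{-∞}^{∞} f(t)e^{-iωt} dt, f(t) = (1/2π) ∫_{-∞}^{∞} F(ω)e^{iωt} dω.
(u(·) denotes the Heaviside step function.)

F[g](ω) = - \frac{2}{2 i \omega - 3}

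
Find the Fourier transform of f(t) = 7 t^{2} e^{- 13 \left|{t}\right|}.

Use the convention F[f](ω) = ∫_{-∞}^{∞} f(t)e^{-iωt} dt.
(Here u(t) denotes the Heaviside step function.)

F(ω) = \frac{364 \left(169 - 3 \omega^{2}\right)}{\left(\omega^{2} + 169\right)^{3}}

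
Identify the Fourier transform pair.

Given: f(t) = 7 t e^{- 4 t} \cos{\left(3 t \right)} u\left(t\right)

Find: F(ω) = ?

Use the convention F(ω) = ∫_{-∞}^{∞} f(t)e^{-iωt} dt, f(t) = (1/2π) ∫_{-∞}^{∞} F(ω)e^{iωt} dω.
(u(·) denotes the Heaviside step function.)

F(ω) = \frac{7 \left(\left(i \omega + 4\right)^{2} - 9\right)}{\left(\left(i \omega + 4\right)^{2} + 9\right)^{2}}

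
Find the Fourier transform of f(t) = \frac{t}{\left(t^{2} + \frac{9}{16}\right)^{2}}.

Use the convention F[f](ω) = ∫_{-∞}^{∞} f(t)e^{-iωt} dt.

F(ω) = - \frac{2 i \pi \omega e^{- \frac{3 \left|{\omega}\right|}{4}}}{3}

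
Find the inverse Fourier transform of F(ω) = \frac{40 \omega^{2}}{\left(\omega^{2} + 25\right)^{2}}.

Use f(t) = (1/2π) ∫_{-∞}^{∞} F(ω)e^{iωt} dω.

f(t) = 2 \left(1 - 5 \left|{t}\right|\right) e^{- 5 \left|{t}\right|}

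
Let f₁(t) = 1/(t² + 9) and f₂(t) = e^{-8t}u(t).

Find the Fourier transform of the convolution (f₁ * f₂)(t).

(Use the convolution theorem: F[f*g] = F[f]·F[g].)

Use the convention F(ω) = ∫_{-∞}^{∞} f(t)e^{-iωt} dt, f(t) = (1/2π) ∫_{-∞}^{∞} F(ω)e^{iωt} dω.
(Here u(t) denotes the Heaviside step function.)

F[f₁*f₂](ω) = \frac{\pi e^{- 3 \left|{\omega}\right|}}{3 \left(i \omega + 8\right)}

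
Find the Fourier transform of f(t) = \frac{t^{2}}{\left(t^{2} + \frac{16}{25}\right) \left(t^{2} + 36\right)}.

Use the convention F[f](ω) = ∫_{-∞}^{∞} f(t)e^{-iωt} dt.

F(ω) = \frac{75 \pi e^{- 6 \left|{\omega}\right|}}{442} - \frac{5 \pi e^{- \frac{4 \left|{\omega}\right|}{5}}}{221}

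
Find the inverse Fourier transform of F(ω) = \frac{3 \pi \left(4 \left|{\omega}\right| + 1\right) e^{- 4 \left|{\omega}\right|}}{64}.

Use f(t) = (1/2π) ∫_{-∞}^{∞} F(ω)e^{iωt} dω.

f(t) = \frac{6}{\left(t^{2} + 16\right)^{2}}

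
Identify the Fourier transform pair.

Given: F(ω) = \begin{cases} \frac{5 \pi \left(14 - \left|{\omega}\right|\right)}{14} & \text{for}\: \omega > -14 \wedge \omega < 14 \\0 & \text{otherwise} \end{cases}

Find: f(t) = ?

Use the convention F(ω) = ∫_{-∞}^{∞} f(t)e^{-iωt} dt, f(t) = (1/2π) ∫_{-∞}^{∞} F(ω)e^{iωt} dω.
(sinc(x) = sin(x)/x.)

f(t) = 35 \operatorname{sinc}^{2}{\left(7 t \right)}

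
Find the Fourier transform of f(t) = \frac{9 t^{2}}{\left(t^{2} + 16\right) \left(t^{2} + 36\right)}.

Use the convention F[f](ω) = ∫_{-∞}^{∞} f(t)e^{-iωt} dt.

F(ω) = \frac{9 \pi \left(3 - 2 e^{2 \left|{\omega}\right|}\right) e^{- 6 \left|{\omega}\right|}}{10}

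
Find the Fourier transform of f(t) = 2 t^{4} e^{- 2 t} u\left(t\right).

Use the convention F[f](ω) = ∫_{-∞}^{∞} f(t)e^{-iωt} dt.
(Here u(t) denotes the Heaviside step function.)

F(ω) = \frac{48}{\left(i \omega + 2\right)^{5}}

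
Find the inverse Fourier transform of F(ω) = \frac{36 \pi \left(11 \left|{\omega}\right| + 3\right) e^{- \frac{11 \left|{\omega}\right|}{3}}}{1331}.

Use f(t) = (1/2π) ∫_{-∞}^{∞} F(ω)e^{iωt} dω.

f(t) = \frac{8}{\left(t^{2} + \frac{121}{9}\right)^{2}}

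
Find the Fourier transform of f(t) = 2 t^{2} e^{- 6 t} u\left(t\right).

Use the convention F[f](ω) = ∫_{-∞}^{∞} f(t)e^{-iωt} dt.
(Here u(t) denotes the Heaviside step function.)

F(ω) = \frac{4}{\left(i \omega + 6\right)^{3}}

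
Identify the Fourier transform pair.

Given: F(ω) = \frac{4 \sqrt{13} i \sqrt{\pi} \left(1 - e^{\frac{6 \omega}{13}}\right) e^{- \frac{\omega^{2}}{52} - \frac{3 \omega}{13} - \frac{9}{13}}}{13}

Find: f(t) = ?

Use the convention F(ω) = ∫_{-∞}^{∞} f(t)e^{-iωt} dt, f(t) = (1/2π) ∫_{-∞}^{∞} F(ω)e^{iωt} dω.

f(t) = 8 e^{- 13 t^{2}} \sin{\left(6 t \right)}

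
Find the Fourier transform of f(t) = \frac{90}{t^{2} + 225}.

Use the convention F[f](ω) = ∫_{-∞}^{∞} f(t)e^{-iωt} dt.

F(ω) = 6 \pi e^{- 15 \left|{\omega}\right|}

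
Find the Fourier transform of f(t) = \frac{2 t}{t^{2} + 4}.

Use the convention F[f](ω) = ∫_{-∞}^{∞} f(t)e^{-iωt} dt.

F(ω) = - 2 i \pi e^{- 2 \left|{\omega}\right|} \operatorname{sign}{\left(\omega \right)}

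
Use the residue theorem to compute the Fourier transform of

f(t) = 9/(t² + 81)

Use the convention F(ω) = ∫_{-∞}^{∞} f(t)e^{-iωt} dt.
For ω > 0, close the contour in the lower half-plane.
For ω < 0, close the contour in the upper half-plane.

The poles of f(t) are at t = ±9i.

Let g(z) = f(z)e^{-iωz}; for large |z| the factor e^{-iωz} decays in the lower half-plane when ω > 0 and in the upper half-plane when ω < 0.

Case ω > 0 (lower half-plane, clockwise contour ⇒ F(ω) = -2πi·ΣRes):
  Res_{z = - 9 i} g(z) = \frac{i e^{- 9 \omega}}{2}
  F(ω) = -2πi·ΣRes = \pi e^{- 9 \omega}

Case ω < 0 (upper half-plane, counterclockwise contour ⇒ F(ω) = +2πi·ΣRes):
  Res_{z = 9 i} g(z) = - \frac{i e^{9 \omega}}{2}
  F(ω) = 2πi·ΣRes = \pi e^{9 \omega}

Both cases combine into a single formula in |ω|:

F(ω) = \pi e^{- 9 \left|{\omega}\right|}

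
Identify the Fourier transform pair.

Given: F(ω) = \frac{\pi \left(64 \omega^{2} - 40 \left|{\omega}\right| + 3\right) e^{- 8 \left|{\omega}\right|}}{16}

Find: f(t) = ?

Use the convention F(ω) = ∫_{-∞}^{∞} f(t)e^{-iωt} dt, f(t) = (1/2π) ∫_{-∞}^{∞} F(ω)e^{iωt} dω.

f(t) = \frac{4 t^{4}}{\left(t^{2} + 64\right)^{3}}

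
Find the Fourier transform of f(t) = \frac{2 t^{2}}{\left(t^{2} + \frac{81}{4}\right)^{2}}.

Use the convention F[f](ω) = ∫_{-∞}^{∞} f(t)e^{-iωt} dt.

F(ω) = \frac{\pi \left(2 - 9 \left|{\omega}\right|\right) e^{- \frac{9 \left|{\omega}\right|}{2}}}{9}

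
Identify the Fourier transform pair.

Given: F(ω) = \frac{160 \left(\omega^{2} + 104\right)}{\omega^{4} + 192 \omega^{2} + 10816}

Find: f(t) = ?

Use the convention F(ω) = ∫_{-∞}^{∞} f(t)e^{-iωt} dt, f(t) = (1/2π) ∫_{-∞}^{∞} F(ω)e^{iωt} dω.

f(t) = 8 e^{- 10 \left|{t}\right|} \cos{\left(2 \left|{t}\right| \right)}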